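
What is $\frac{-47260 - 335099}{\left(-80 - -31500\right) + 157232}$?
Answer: $- \frac{127453}{62884} \approx -2.0268$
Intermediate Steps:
$\frac{-47260 - 335099}{\left(-80 - -31500\right) + 157232} = - \frac{382359}{\left(-80 + 31500\right) + 157232} = - \frac{382359}{31420 + 157232} = - \frac{382359}{188652} = \left(-382359\right) \frac{1}{188652} = - \frac{127453}{62884}$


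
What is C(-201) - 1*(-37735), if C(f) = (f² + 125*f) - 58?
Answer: 52953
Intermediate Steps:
C(f) = -58 + f² + 125*f
C(-201) - 1*(-37735) = (-58 + (-201)² + 125*(-201)) - 1*(-37735) = (-58 + 40401 - 25125) + 37735 = 15218 + 37735 = 52953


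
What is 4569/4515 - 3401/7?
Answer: -729692/1505 ≈ -484.85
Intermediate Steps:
4569/4515 - 3401/7 = 4569*(1/4515) - 3401*1/7 = 1523/1505 - 3401/7 = -729692/1505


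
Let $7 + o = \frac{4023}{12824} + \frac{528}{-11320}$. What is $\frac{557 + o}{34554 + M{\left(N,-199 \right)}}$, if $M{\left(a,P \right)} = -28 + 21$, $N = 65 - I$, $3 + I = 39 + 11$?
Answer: $\frac{9985124161}{626888480120} \approx 0.015928$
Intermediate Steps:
$o = - \frac{122175559}{18145960}$ ($o = -7 + \left(\frac{4023}{12824} + \frac{528}{-11320}\right) = -7 + \left(4023 \cdot \frac{1}{12824} + 528 \left(- \frac{1}{11320}\right)\right) = -7 + \left(\frac{4023}{12824} - \frac{66}{1415}\right) = -7 + \frac{4846161}{18145960} = - \frac{122175559}{18145960} \approx -6.7329$)
$I = 47$ ($I = -3 + \left(39 + 11\right) = -3 + 50 = 47$)
$N = 18$ ($N = 65 - 47 = 18$)
$M{\left(a,P \right)} = -7$
$\frac{557 + o}{34554 + M{\left(N,-199 \right)}} = \frac{557 - \frac{122175559}{18145960}}{34554 - 7} = \frac{9985124161}{18145960 \cdot 34547} = \frac{9985124161}{18145960} \cdot \frac{1}{34547} = \frac{9985124161}{626888480120}$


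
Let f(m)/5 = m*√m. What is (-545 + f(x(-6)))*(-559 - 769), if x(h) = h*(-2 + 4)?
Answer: 723760 + 159360*I*√3 ≈ 7.2376e+5 + 2.7602e+5*I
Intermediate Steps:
x(h) = 2*h (x(h) = h*2 = 2*h)
f(m) = 5*m^(3/2) (f(m) = 5*(m*√m) = 5*m^(3/2))
(-545 + f(x(-6)))*(-559 - 769) = (-545 + 5*(2*(-6))^(3/2))*(-559 - 769) = (-545 + 5*(-12)^(3/2))*(-1328) = (-545 + 5*(-24*I*√3))*(-1328) = (-545 - 120*I*√3)*(-1328) = 723760 + 159360*I*√3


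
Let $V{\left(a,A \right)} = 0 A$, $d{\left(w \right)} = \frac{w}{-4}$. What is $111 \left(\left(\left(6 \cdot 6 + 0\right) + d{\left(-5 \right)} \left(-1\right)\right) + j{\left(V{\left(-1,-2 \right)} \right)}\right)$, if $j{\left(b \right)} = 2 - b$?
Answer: $\frac{16317}{4} \approx 4079.3$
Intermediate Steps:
$d{\left(w \right)} = - \frac{w}{4}$ ($d{\left(w \right)} = w \left(- \frac{1}{4}\right) = - \frac{w}{4}$)
$V{\left(a,A \right)} = 0$
$111 \left(\left(\left(6 \cdot 6 + 0\right) + d{\left(-5 \right)} \left(-1\right)\right) + j{\left(V{\left(-1,-2 \right)} \right)}\right) = 111 \left(\left(\left(6 \cdot 6 + 0\right) + \left(- \frac{1}{4}\right) \left(-5\right) \left(-1\right)\right) + \left(2 - 0\right)\right) = 111 \left(\left(\left(36 + 0\right) + \frac{5}{4} \left(-1\right)\right) + \left(2 + 0\right)\right) = 111 \left(\left(36 - \frac{5}{4}\right) + 2\right) = 111 \left(\frac{139}{4} + 2\right) = 111 \cdot \frac{147}{4} = \frac{16317}{4}$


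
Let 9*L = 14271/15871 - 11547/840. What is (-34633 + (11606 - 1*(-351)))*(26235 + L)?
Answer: -660885490950341/1110970 ≈ -5.9487e+8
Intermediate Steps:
L = -6343511/4443880 (L = (14271/15871 - 11547/840)/9 = (14271*(1/15871) - 11547*1/840)/9 = (14271/15871 - 3849/280)/9 = (⅑)*(-57091599/4443880) = -6343511/4443880 ≈ -1.4275)
(-34633 + (11606 - 1*(-351)))*(26235 + L) = (-34633 + (11606 - 1*(-351)))*(26235 - 6343511/4443880) = (-34633 + (11606 + 351))*(116578848289/4443880) = (-34633 + 11957)*(116578848289/4443880) = -22676*116578848289/4443880 = -660885490950341/1110970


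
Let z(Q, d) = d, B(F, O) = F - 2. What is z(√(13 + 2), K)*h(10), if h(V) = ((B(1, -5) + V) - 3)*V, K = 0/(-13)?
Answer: 0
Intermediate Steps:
B(F, O) = -2 + F
K = 0 (K = 0*(-1/13) = 0)
h(V) = V*(-4 + V) (h(V) = (((-2 + 1) + V) - 3)*V = ((-1 + V) - 3)*V = (-4 + V)*V = V*(-4 + V))
z(√(13 + 2), K)*h(10) = 0*(10*(-4 + 10)) = 0*(10*6) = 0*60 = 0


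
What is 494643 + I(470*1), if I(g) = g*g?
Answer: 715543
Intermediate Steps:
I(g) = g²
494643 + I(470*1) = 494643 + (470*1)² = 494643 + 470² = 494643 + 220900 = 715543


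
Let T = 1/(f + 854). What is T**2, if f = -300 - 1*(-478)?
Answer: 1/1065024 ≈ 9.3895e-7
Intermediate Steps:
f = 178 (f = -300 + 478 = 178)
T = 1/1032 (T = 1/(178 + 854) = 1/1032 ≈ 0.00096899)
T**2 = (1/1032)**2 = 1/1065024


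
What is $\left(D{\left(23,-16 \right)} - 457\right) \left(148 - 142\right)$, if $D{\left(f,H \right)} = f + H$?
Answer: $-2700$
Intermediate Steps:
$D{\left(f,H \right)} = H + f$
$\left(D{\left(23,-16 \right)} - 457\right) \left(148 - 142\right) = \left(\left(-16 + 23\right) - 457\right) \left(148 - 142\right) = \left(7 - 457\right) 6 = \left(-450\right) 6 = -2700$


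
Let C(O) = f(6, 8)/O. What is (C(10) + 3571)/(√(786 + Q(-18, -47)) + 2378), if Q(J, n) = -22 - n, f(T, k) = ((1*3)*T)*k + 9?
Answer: 42641107/28270365 - 35863*√811/56540730 ≈ 1.4903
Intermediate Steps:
f(T, k) = 9 + 3*T*k (f(T, k) = (3*T)*k + 9 = 3*T*k + 9 = 9 + 3*T*k)
C(O) = 153/O (C(O) = (9 + 3*6*8)/O = (9 + 144)/O = 153/O)
(C(10) + 3571)/(√(786 + Q(-18, -47)) + 2378) = (153/10 + 3571)/(√(786 + (-22 - 1*(-47))) + 2378) = (153*(⅒) + 3571)/(√(786 + (-22 + 47)) + 2378) = (153/10 + 3571)/(√(786 + 25) + 2378) = 35863/(10*(√811 + 2378)) = 35863/(10*(2378 + √811))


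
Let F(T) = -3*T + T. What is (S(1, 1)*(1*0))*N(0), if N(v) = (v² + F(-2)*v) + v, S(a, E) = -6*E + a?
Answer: 0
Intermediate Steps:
S(a, E) = a - 6*E
F(T) = -2*T
N(v) = v² + 5*v (N(v) = (v² + (-2*(-2))*v) + v = (v² + 4*v) + v = v² + 5*v)
(S(1, 1)*(1*0))*N(0) = ((1 - 6*1)*(1*0))*(0*(5 + 0)) = ((1 - 6)*0)*(0*5) = -5*0*0 = 0*0 = 0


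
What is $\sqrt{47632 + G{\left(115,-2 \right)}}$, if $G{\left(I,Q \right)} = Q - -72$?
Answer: $\sqrt{47702} \approx 218.41$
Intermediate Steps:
$G{\left(I,Q \right)} = 72 + Q$ ($G{\left(I,Q \right)} = Q + 72 = 72 + Q$)
$\sqrt{47632 + G{\left(115,-2 \right)}} = \sqrt{47632 + \left(72 - 2\right)} = \sqrt{47632 + 70} = \sqrt{47702}$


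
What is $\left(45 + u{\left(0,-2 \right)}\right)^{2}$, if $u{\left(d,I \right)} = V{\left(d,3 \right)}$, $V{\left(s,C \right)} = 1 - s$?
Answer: $2116$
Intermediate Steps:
$u{\left(d,I \right)} = 1 - d$
$\left(45 + u{\left(0,-2 \right)}\right)^{2} = \left(45 + \left(1 - 0\right)\right)^{2} = \left(45 + \left(1 + 0\right)\right)^{2} = \left(45 + 1\right)^{2} = 46^{2} = 2116$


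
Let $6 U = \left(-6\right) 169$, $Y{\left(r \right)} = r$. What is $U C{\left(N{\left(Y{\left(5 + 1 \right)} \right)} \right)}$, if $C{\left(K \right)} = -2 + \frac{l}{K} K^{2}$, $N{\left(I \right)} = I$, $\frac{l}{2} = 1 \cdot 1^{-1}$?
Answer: $-1690$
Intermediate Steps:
$l = 2$ ($l = 2 \cdot 1 \cdot 1^{-1} = 2 \cdot 1 \cdot 1 = 2 \cdot 1 = 2$)
$U = -169$ ($U = \frac{\left(-6\right) 169}{6} = \frac{1}{6} \left(-1014\right) = -169$)
$C{\left(K \right)} = -2 + 2 K$ ($C{\left(K \right)} = -2 + \frac{2}{K} K^{2} = -2 + 2 K$)
$U C{\left(N{\left(Y{\left(5 + 1 \right)} \right)} \right)} = - 169 \left(-2 + 2 \left(5 + 1\right)\right) = - 169 \left(-2 + 2 \cdot 6\right) = - 169 \left(-2 + 12\right) = \left(-169\right) 10 = -1690$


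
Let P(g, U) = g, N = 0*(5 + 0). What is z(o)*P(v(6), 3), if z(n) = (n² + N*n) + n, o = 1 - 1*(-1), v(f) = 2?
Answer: 12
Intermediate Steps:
N = 0 (N = 0*5 = 0)
o = 2 (o = 1 + 1 = 2)
z(n) = n + n² (z(n) = (n² + 0*n) + n = (n² + 0) + n = n² + n = n + n²)
z(o)*P(v(6), 3) = (2*(1 + 2))*2 = (2*3)*2 = 6*2 = 12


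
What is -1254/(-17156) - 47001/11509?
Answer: -395958435/98724202 ≈ -4.0107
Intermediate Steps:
-1254/(-17156) - 47001/11509 = -1254*(-1/17156) - 47001*1/11509 = 627/8578 - 47001/11509 = -395958435/98724202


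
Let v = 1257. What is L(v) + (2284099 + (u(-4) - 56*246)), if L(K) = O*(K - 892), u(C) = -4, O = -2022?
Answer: 1532289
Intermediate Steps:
L(K) = 1803624 - 2022*K (L(K) = -2022*(K - 892) = -2022*(-892 + K) = 1803624 - 2022*K)
L(v) + (2284099 + (u(-4) - 56*246)) = (1803624 - 2022*1257) + (2284099 + (-4 - 56*246)) = (1803624 - 2541654) + (2284099 + (-4 - 13776)) = -738030 + (2284099 - 13780) = -738030 + 2270319 = 1532289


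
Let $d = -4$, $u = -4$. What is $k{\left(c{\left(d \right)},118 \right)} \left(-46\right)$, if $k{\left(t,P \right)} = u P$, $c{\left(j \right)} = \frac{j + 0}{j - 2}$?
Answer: $21712$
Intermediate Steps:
$c{\left(j \right)} = \frac{j}{-2 + j}$
$k{\left(t,P \right)} = - 4 P$
$k{\left(c{\left(d \right)},118 \right)} \left(-46\right) = \left(-4\right) 118 \left(-46\right) = \left(-472\right) \left(-46\right) = 21712$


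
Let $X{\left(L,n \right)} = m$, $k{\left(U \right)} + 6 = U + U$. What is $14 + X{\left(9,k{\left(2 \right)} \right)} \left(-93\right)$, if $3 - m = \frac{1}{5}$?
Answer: $- \frac{1232}{5} \approx -246.4$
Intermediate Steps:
$k{\left(U \right)} = -6 + 2 U$ ($k{\left(U \right)} = -6 + \left(U + U\right) = -6 + 2 U$)
$m = \frac{14}{5}$ ($m = 3 - \frac{1}{5} = \frac{14}{5} \approx 2.8$)
$X{\left(L,n \right)} = \frac{14}{5}$
$14 + X{\left(9,k{\left(2 \right)} \right)} \left(-93\right) = 14 + \frac{14}{5} \left(-93\right) = 14 - \frac{1302}{5} = - \frac{1232}{5}$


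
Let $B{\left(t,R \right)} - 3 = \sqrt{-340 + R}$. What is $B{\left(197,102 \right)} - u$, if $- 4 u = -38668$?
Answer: $-9664 + i \sqrt{238} \approx -9664.0 + 15.427 i$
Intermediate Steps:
$u = 9667$ ($u = \left(- \frac{1}{4}\right) \left(-38668\right) = 9667$)
$B{\left(t,R \right)} = 3 + \sqrt{-340 + R}$
$B{\left(197,102 \right)} - u = \left(3 + \sqrt{-340 + 102}\right) - 9667 = \left(3 + \sqrt{-238}\right) - 9667 = \left(3 + i \sqrt{238}\right) - 9667 = -9664 + i \sqrt{238}$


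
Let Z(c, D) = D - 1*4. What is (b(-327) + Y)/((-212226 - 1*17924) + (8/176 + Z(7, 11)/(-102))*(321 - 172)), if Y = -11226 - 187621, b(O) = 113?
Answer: 111489774/129116087 ≈ 0.86348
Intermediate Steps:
Z(c, D) = -4 + D (Z(c, D) = D - 4 = -4 + D)
Y = -198847
(b(-327) + Y)/((-212226 - 1*17924) + (8/176 + Z(7, 11)/(-102))*(321 - 172)) = (113 - 198847)/((-212226 - 1*17924) + (8/176 + (-4 + 11)/(-102))*(321 - 172)) = -198734/((-212226 - 17924) + (8*(1/176) + 7*(-1/102))*149) = -198734/(-230150 + (1/22 - 7/102)*149) = -198734/(-230150 - 13/561*149) = -198734/(-230150 - 1937/561) = -198734/(-129116087/561) = -198734*(-561/129116087) = 111489774/129116087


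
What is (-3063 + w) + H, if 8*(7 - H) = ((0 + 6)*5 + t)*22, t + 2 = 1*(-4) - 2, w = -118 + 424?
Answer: -5621/2 ≈ -2810.5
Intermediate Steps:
w = 306
t = -8 (t = -2 + (1*(-4) - 2) = -2 + (-4 - 2) = -2 - 6 = -8)
H = -107/2 (H = 7 - ((0 + 6)*5 - 8)*22/8 = 7 - (6*5 - 8)*22/8 = 7 - (30 - 8)*22/8 = 7 - 11*22/4 = 7 - 1/8*484 = 7 - 121/2 = -107/2 ≈ -53.500)
(-3063 + w) + H = (-3063 + 306) - 107/2 = -2757 - 107/2 = -5621/2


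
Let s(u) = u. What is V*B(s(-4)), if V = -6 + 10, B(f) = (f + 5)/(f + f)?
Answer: -1/2 ≈ -0.50000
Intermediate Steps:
B(f) = (5 + f)/(2*f) (B(f) = (5 + f)/((2*f)) = (5 + f)*(1/(2*f)) = (5 + f)/(2*f))
V = 4
V*B(s(-4)) = 4*((1/2)*(5 - 4)/(-4)) = 4*((1/2)*(-1/4)*1) = 4*(-1/8) = -1/2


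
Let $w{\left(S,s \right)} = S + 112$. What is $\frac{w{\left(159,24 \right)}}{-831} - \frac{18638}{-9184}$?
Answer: $\frac{6499657}{3815952} \approx 1.7033$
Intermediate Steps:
$w{\left(S,s \right)} = 112 + S$
$\frac{w{\left(159,24 \right)}}{-831} - \frac{18638}{-9184} = \frac{112 + 159}{-831} - \frac{18638}{-9184} = 271 \left(- \frac{1}{831}\right) - - \frac{9319}{4592} = - \frac{271}{831} + \frac{9319}{4592} = \frac{6499657}{3815952}$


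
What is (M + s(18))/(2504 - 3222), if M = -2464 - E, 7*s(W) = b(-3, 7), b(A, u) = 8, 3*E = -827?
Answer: 45931/15078 ≈ 3.0462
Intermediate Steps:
E = -827/3 (E = (⅓)*(-827) = -827/3 ≈ -275.67)
s(W) = 8/7 (s(W) = (⅐)*8 = 8/7)
M = -6565/3 (M = -2464 - 1*(-827/3) = -2464 + 827/3 = -6565/3 ≈ -2188.3)
(M + s(18))/(2504 - 3222) = (-6565/3 + 8/7)/(2504 - 3222) = -45931/21/(-718) = -45931/21*(-1/718) = 45931/15078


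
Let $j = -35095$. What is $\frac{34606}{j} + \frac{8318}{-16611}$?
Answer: $- \frac{866760476}{582963045} \approx -1.4868$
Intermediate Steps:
$\frac{34606}{j} + \frac{8318}{-16611} = \frac{34606}{-35095} + \frac{8318}{-16611} = 34606 \left(- \frac{1}{35095}\right) + 8318 \left(- \frac{1}{16611}\right) = - \frac{34606}{35095} - \frac{8318}{16611} = - \frac{866760476}{582963045}$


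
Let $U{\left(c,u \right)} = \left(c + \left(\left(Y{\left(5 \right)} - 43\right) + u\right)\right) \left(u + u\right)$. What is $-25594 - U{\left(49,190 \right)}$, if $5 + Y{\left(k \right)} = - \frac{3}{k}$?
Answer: $-97946$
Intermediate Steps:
$Y{\left(k \right)} = -5 - \frac{3}{k}$
$U{\left(c,u \right)} = 2 u \left(- \frac{243}{5} + c + u\right)$ ($U{\left(c,u \right)} = \left(c + \left(\left(\left(-5 - \frac{3}{5}\right) - 43\right) + u\right)\right) \left(u + u\right) = \left(c + \left(\left(\left(-5 - \frac{3}{5}\right) - 43\right) + u\right)\right) 2 u = \left(c + \left(\left(- \frac{28}{5} - 43\right) + u\right)\right) 2 u = \left(c + \left(- \frac{243}{5} + u\right)\right) 2 u = \left(- \frac{243}{5} + c + u\right) 2 u = 2 u \left(- \frac{243}{5} + c + u\right)$)
$-25594 - U{\left(49,190 \right)} = -25594 - \frac{2}{5} \cdot 190 \left(-243 + 5 \cdot 49 + 5 \cdot 190\right) = -25594 - \frac{2}{5} \cdot 190 \left(-243 + 245 + 950\right) = -25594 - \frac{2}{5} \cdot 190 \cdot 952 = -25594 - 72352 = -97946$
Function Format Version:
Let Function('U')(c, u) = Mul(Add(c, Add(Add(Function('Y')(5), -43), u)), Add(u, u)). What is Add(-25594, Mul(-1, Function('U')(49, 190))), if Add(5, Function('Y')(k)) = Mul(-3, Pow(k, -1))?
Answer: -97946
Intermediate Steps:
Function('Y')(k) = Add(-5, Mul(-3, Pow(k, -1)))
Function('U')(c, u) = Mul(2, u, Add(Rational(-243, 5), c, u)) (Function('U')(c, u) = Mul(Add(c, Add(Add(Add(-5, Mul(-3, Pow(5, -1))), -43), u)), Add(u, u)) = Mul(Add(c, Add(Add(Add(-5, Mul(-3, Rational(1, 5))), -43), u)), Mul(2, u)) = Mul(Add(c, Add(Add(Add(-5, Rational(-3, 5)), -43), u)), Mul(2, u)) = Mul(Add(c, Add(Add(Rational(-28, 5), -43), u)), Mul(2, u)) = Mul(Add(c, Add(Rational(-243, 5), u)), Mul(2, u)) = Mul(Add(Rational(-243, 5), c, u), Mul(2, u)) = Mul(2, u, Add(Rational(-243, 5), c, u)))
Add(-25594, Mul(-1, Function('U')(49, 190))) = Add(-25594, Mul(-1, Mul(Rational(2, 5), 190, Add(-243, Mul(5, 49), Mul(5, 190))))) = Add(-25594, Mul(-1, Mul(Rational(2, 5), 190, Add(-243, 245, 950)))) = Add(-25594, Mul(-1, Mul(Rational(2, 5), 190, 952))) = Add(-25594, Mul(-1, 72352)) = Add(-25594, -72352) = -97946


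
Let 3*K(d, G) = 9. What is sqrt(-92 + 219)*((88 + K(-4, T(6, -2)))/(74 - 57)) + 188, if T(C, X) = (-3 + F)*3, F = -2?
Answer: 188 + 91*sqrt(127)/17 ≈ 248.32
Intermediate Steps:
T(C, X) = -15 (T(C, X) = (-3 - 2)*3 = -5*3 = -15)
K(d, G) = 3 (K(d, G) = (1/3)*9 = 3)
sqrt(-92 + 219)*((88 + K(-4, T(6, -2)))/(74 - 57)) + 188 = sqrt(-92 + 219)*((88 + 3)/(74 - 57)) + 188 = sqrt(127)*(91/17) + 188 = 91*sqrt(127)/17 + 188 = 188 + 91*sqrt(127)/17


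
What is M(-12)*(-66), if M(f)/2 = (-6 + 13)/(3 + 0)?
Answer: -308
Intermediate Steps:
M(f) = 14/3 (M(f) = 2*((-6 + 13)/(3 + 0)) = 2*(7/3) = 14/3)
M(-12)*(-66) = (14/3)*(-66) = -308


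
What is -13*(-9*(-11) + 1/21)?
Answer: -27040/21 ≈ -1287.6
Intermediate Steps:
-13*(-9*(-11) + 1/21) = -13*(99 + 1/21) = -13*2080/21 = -27040/21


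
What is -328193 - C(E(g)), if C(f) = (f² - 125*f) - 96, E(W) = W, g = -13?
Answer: -329891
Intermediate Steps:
C(f) = -96 + f² - 125*f
-328193 - C(E(g)) = -328193 - (-96 + (-13)² - 125*(-13)) = -328193 - (-96 + 169 + 1625) = -328193 - 1*1698 = -328193 - 1698 = -329891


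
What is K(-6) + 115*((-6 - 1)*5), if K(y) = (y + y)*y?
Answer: -3953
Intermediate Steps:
K(y) = 2*y² (K(y) = (2*y)*y = 2*y²)
K(-6) + 115*((-6 - 1)*5) = 2*(-6)² + 115*((-6 - 1)*5) = 2*36 + 115*(-7*5) = 72 + 115*(-35) = 72 - 4025 = -3953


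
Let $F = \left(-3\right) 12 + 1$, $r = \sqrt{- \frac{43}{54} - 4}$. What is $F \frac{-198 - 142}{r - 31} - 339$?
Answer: $- \frac{37600467}{52153} - \frac{35700 i \sqrt{1554}}{52153} \approx -720.96 - 26.984 i$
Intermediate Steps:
$r = \frac{i \sqrt{1554}}{18}$ ($r = \sqrt{\left(-43\right) \frac{1}{54} - 4} = \sqrt{- \frac{43}{54} - 4} = \sqrt{- \frac{259}{54}} = \frac{i \sqrt{1554}}{18} \approx 2.19 i$)
$F = -35$ ($F = -36 + 1 = -35$)
$F \frac{-198 - 142}{r - 31} - 339 = - 35 \frac{-198 - 142}{\frac{i \sqrt{1554}}{18} - 31} - 339 = - 35 \left(- \frac{340}{-31 + \frac{i \sqrt{1554}}{18}}\right) - 339 = \frac{11900}{-31 + \frac{i \sqrt{1554}}{18}} - 339 = -339 + \frac{11900}{-31 + \frac{i \sqrt{1554}}{18}}$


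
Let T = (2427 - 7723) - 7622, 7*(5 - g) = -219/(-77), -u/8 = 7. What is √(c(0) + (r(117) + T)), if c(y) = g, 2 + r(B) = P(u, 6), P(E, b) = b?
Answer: 3*I*√8504430/77 ≈ 113.62*I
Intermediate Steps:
u = -56 (u = -8*7 = -56)
r(B) = 4 (r(B) = -2 + 6 = 4)
g = 2476/539 (g = 5 - (-219)/(7*(-77)) = 5 - (-219)*(-1)/(7*77) = 5 - ⅐*219/77 = 5 - 219/539 = 2476/539 ≈ 4.5937)
T = -12918 (T = -5296 - 7622 = -12918)
c(y) = 2476/539
√(c(0) + (r(117) + T)) = √(2476/539 + (4 - 12918)) = √(2476/539 - 12914) = √(-6958170/539) = 3*I*√8504430/77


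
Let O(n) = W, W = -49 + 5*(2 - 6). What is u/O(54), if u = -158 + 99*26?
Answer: -2416/69 ≈ -35.014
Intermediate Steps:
u = 2416 (u = -158 + 2574 = 2416)
W = -69 (W = -49 + 5*(-4) = -49 - 20 = -69)
O(n) = -69
u/O(54) = 2416/(-69) = 2416*(-1/69) = -2416/69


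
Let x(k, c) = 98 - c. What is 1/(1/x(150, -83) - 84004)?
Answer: -181/15204723 ≈ -1.1904e-5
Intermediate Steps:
1/(1/x(150, -83) - 84004) = 1/(1/(98 - 1*(-83)) - 84004) = 1/(1/(98 + 83) - 84004) = 1/(1/181 - 84004) = 1/(-15204723/181) = -181/15204723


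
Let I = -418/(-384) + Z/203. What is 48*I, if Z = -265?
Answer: -8453/812 ≈ -10.410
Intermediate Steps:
I = -8453/38976 (I = -418/(-384) - 265/203 = -418*(-1/384) - 265*1/203 = 209/192 - 265/203 = -8453/38976 ≈ -0.21688)
48*I = 48*(-8453/38976) = -8453/812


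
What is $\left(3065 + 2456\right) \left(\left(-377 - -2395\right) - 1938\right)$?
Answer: $441680$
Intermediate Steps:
$\left(3065 + 2456\right) \left(\left(-377 - -2395\right) - 1938\right) = 5521 \left(\left(-377 + 2395\right) - 1938\right) = 5521 \left(2018 - 1938\right) = 5521 \cdot 80 = 441680$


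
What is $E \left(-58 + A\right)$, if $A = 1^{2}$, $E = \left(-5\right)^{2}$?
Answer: $-1425$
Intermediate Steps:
$E = 25$
$A = 1$
$E \left(-58 + A\right) = 25 \left(-58 + 1\right) = 25 \left(-57\right) = -1425$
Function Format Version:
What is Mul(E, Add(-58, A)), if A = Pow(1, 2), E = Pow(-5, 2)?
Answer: -1425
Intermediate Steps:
E = 25
A = 1
Mul(E, Add(-58, A)) = Mul(25, Add(-58, 1)) = Mul(25, -57) = -1425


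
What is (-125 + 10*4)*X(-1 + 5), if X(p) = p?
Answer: -340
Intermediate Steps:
(-125 + 10*4)*X(-1 + 5) = (-125 + 10*4)*(-1 + 5) = (-125 + 40)*4 = -85*4 = -340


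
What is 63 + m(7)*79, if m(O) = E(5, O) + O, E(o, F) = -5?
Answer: 221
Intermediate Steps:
m(O) = -5 + O
63 + m(7)*79 = 63 + (-5 + 7)*79 = 63 + 2*79 = 63 + 158 = 221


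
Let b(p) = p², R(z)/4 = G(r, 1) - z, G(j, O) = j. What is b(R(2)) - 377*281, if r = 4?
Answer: -105873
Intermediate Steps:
R(z) = 16 - 4*z (R(z) = 4*(4 - z) = 16 - 4*z)
b(R(2)) - 377*281 = (16 - 4*2)² - 377*281 = (16 - 8)² - 105937 = 8² - 105937 = 64 - 105937 = -105873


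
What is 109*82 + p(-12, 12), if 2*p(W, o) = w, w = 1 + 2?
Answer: 17879/2 ≈ 8939.5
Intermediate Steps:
w = 3
p(W, o) = 3/2 (p(W, o) = (½)*3 = 3/2)
109*82 + p(-12, 12) = 109*82 + 3/2 = 8938 + 3/2 = 17879/2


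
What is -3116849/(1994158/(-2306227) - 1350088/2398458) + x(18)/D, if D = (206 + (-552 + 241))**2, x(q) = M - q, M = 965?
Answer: 19007655327550194890633/8705906250989850 ≈ 2.1833e+6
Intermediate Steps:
x(q) = 965 - q
D = 11025 (D = (206 - 311)**2 = (-105)**2 = 11025)
-3116849/(1994158/(-2306227) - 1350088/2398458) + x(18)/D = -3116849/(1994158/(-2306227) - 1350088/2398458) + (965 - 1*18)/11025 = -3116849/(1994158*(-1/2306227) - 1350088*1/2398458) + (965 - 18)*(1/11025) = -3116849/(-1994158/2306227 - 675044/1199229) + 947*(1/11025) = -3116849/(-3948256803170/2765694298983) + 947/11025 = -3116849*(-2765694298983/3948256803170) + 947/11025 = 8620251510090864567/3948256803170 + 947/11025 = 19007655327550194890633/8705906250989850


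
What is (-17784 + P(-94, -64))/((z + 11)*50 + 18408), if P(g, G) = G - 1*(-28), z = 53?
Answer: -4455/5402 ≈ -0.82469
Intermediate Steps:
P(g, G) = 28 + G (P(g, G) = G + 28 = 28 + G)
(-17784 + P(-94, -64))/((z + 11)*50 + 18408) = (-17784 + (28 - 64))/((53 + 11)*50 + 18408) = (-17784 - 36)/(64*50 + 18408) = -17820/(3200 + 18408) = -17820/21608 = -17820*1/21608 = -4455/5402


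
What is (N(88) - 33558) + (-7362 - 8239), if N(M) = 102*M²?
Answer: 740729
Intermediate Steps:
(N(88) - 33558) + (-7362 - 8239) = (102*88² - 33558) + (-7362 - 8239) = (102*7744 - 33558) - 15601 = (789888 - 33558) - 15601 = 756330 - 15601 = 740729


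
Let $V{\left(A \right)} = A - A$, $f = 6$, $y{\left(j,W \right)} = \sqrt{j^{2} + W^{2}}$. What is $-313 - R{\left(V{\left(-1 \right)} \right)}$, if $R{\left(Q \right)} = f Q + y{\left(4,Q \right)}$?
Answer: $-317$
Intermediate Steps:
$y{\left(j,W \right)} = \sqrt{W^{2} + j^{2}}$
$V{\left(A \right)} = 0$
$R{\left(Q \right)} = \sqrt{16 + Q^{2}} + 6 Q$ ($R{\left(Q \right)} = 6 Q + \sqrt{Q^{2} + 4^{2}} = 6 Q + \sqrt{Q^{2} + 16} = 6 Q + \sqrt{16 + Q^{2}} = \sqrt{16 + Q^{2}} + 6 Q$)
$-313 - R{\left(V{\left(-1 \right)} \right)} = -313 - \left(\sqrt{16 + 0^{2}} + 6 \cdot 0\right) = -313 - \left(\sqrt{16 + 0} + 0\right) = -313 - \left(\sqrt{16} + 0\right) = -313 - \left(4 + 0\right) = -313 - 4 = -317$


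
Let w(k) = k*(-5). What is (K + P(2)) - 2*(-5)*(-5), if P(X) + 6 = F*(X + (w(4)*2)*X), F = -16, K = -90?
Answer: 1102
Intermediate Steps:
w(k) = -5*k
P(X) = -6 + 624*X (P(X) = -6 - 16*(X + (-5*4*2)*X) = -6 - 16*(X + (-20*2)*X) = -6 - 16*(X - 40*X) = -6 - (-624)*X = -6 + 624*X)
(K + P(2)) - 2*(-5)*(-5) = (-90 + (-6 + 624*2)) - 2*(-5)*(-5) = (-90 + (-6 + 1248)) + 10*(-5) = (-90 + 1242) - 50 = 1152 - 50 = 1102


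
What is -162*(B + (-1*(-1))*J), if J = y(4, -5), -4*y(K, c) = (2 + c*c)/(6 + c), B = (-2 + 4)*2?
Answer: 891/2 ≈ 445.50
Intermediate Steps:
B = 4 (B = 2*2 = 4)
y(K, c) = -(2 + c**2)/(4*(6 + c)) (y(K, c) = -(2 + c*c)/(4*(6 + c)) = -(2 + c**2)/(4*(6 + c)))
J = -27/4 (J = (-2 - 1*(-5)**2)/(4*(6 - 5)) = (1/4)*(-2 - 1*25)/1 = (1/4)*1*(-2 - 25) = (1/4)*1*(-27) = -27/4 ≈ -6.7500)
-162*(B + (-1*(-1))*J) = -162*(4 - 1*(-1)*(-27/4)) = -162*(4 + 1*(-27/4)) = -162*(4 - 27/4) = -162*(-11/4) = 891/2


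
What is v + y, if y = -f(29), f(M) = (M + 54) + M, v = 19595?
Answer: 19483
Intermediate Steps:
f(M) = 54 + 2*M (f(M) = (54 + M) + M = 54 + 2*M)
y = -112 (y = -(54 + 2*29) = -(54 + 58) = -1*112 = -112)
v + y = 19595 - 112 = 19483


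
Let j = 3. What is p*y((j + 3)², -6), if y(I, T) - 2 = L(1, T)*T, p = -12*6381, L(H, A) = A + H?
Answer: -2450304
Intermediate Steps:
p = -76572
y(I, T) = 2 + T*(1 + T) (y(I, T) = 2 + (T + 1)*T = 2 + (1 + T)*T = 2 + T*(1 + T))
p*y((j + 3)², -6) = -76572*(2 - 6*(1 - 6)) = -76572*(2 - 6*(-5)) = -76572*(2 + 30) = -76572*32 = -2450304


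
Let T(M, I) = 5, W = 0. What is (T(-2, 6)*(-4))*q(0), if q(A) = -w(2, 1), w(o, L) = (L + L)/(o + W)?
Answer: 20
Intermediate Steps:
w(o, L) = 2*L/o (w(o, L) = (L + L)/(o + 0) = (2*L)/o = 2*L/o)
q(A) = -1 (q(A) = -2/2 = -1*1 = -1)
(T(-2, 6)*(-4))*q(0) = (5*(-4))*(-1) = -20*(-1) = 20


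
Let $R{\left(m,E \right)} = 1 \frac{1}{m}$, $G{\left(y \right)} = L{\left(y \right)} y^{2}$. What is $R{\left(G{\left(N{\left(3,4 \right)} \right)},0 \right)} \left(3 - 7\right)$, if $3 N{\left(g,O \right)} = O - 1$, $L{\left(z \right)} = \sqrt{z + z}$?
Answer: $- 2 \sqrt{2} \approx -2.8284$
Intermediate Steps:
$L{\left(z \right)} = \sqrt{2} \sqrt{z}$ ($L{\left(z \right)} = \sqrt{2 z} = \sqrt{2} \sqrt{z}$)
$N{\left(g,O \right)} = - \frac{1}{3} + \frac{O}{3}$ ($N{\left(g,O \right)} = \frac{O - 1}{3} = \frac{-1 + O}{3} = - \frac{1}{3} + \frac{O}{3}$)
$G{\left(y \right)} = \sqrt{2} y^{\frac{5}{2}}$ ($G{\left(y \right)} = \sqrt{2} \sqrt{y} y^{2} = \sqrt{2} y^{\frac{5}{2}}$)
$R{\left(m,E \right)} = \frac{1}{m}$
$R{\left(G{\left(N{\left(3,4 \right)} \right)},0 \right)} \left(3 - 7\right) = \frac{3 - 7}{\sqrt{2} \left(- \frac{1}{3} + \frac{1}{3} \cdot 4\right)^{\frac{5}{2}}} = \frac{1}{\sqrt{2} \left(- \frac{1}{3} + \frac{4}{3}\right)^{\frac{5}{2}}} \left(-4\right) = \frac{1}{\sqrt{2} \cdot 1^{\frac{5}{2}}} \left(-4\right) = \frac{1}{\sqrt{2} \cdot 1} \left(-4\right) = \frac{1}{\sqrt{2}} \left(-4\right) = \frac{\sqrt{2}}{2} \left(-4\right) = - 2 \sqrt{2}$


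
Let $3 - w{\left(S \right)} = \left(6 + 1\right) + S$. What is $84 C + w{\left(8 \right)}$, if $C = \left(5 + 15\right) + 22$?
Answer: $3516$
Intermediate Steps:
$w{\left(S \right)} = -4 - S$ ($w{\left(S \right)} = 3 - \left(\left(6 + 1\right) + S\right) = 3 - \left(7 + S\right) = -4 - S$)
$C = 42$ ($C = 20 + 22 = 42$)
$84 C + w{\left(8 \right)} = 84 \cdot 42 - 12 = 3528 - 12 = 3516$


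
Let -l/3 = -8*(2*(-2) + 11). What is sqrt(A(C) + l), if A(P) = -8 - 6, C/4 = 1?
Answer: sqrt(154) ≈ 12.410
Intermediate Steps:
C = 4 (C = 4*1 = 4)
A(P) = -14
l = 168 (l = -(-24)*(2*(-2) + 11) = -(-24)*(-4 + 11) = -(-24)*7 = -3*(-56) = 168)
sqrt(A(C) + l) = sqrt(-14 + 168) = sqrt(154)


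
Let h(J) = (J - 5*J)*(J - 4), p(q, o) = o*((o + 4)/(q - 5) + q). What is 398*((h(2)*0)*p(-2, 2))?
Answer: 0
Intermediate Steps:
p(q, o) = o*(q + (4 + o)/(-5 + q)) (p(q, o) = o*((4 + o)/(-5 + q) + q) = o*(q + (4 + o)/(-5 + q)))
h(J) = -4*J*(-4 + J) (h(J) = (-4*J)*(-4 + J) = -4*J*(-4 + J))
398*((h(2)*0)*p(-2, 2)) = 398*(((4*2*(4 - 1*2))*0)*(2*(4 + 2 + (-2)² - 5*(-2))/(-5 - 2))) = 398*(((4*2*(4 - 2))*0)*(2*(4 + 2 + 4 + 10)/(-7))) = 398*(((4*2*2)*0)*(2*(-⅐)*20)) = 398*((16*0)*(-40/7)) = 398*(0*(-40/7)) = 398*0 = 0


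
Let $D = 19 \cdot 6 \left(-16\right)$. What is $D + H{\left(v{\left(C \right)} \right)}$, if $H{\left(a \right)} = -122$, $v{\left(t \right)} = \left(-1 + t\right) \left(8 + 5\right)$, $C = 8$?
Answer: $-1946$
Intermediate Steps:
$v{\left(t \right)} = -13 + 13 t$ ($v{\left(t \right)} = \left(-1 + t\right) 13 = -13 + 13 t$)
$D = -1824$ ($D = 114 \left(-16\right) = -1824$)
$D + H{\left(v{\left(C \right)} \right)} = -1824 - 122 = -1946$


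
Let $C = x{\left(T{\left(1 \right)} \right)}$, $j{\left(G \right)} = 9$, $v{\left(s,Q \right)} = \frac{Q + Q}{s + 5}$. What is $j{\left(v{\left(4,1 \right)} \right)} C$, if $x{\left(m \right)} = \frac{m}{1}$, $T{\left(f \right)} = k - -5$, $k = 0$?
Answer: $45$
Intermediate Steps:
$v{\left(s,Q \right)} = \frac{2 Q}{5 + s}$
$T{\left(f \right)} = 5$ ($T{\left(f \right)} = 0 - -5 = 0 + 5 = 5$)
$x{\left(m \right)} = m$ ($x{\left(m \right)} = m 1 = m$)
$C = 5$
$j{\left(v{\left(4,1 \right)} \right)} C = 9 \cdot 5 = 45$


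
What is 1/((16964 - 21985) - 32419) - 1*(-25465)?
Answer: 953409599/37440 ≈ 25465.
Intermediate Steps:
1/((16964 - 21985) - 32419) - 1*(-25465) = 1/(-5021 - 32419) + 25465 = 1/(-37440) + 25465 = -1/37440 + 25465 = 953409599/37440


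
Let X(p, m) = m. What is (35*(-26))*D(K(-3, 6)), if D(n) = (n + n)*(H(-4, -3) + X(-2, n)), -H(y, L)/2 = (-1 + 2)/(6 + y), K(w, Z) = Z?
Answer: -54600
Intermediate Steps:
H(y, L) = -2/(6 + y) (H(y, L) = -2*(-1 + 2)/(6 + y) = -2/(6 + y))
D(n) = 2*n*(-1 + n) (D(n) = (n + n)*(-2/(6 - 4) + n) = (2*n)*(-2/2 + n) = (2*n)*(-2*1/2 + n) = (2*n)*(-1 + n) = 2*n*(-1 + n))
(35*(-26))*D(K(-3, 6)) = (35*(-26))*(2*6*(-1 + 6)) = -1820*6*5 = -910*60 = -54600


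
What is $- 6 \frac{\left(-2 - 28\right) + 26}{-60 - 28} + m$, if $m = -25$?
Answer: $- \frac{278}{11} \approx -25.273$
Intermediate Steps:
$- 6 \frac{\left(-2 - 28\right) + 26}{-60 - 28} + m = - 6 \frac{\left(-2 - 28\right) + 26}{-60 - 28} - 25 = - 6 \frac{-30 + 26}{-88} - 25 = - 6 \left(\left(-4\right) \left(- \frac{1}{88}\right)\right) - 25 = \left(-6\right) \frac{1}{22} - 25 = - \frac{3}{11} - 25 = - \frac{278}{11}$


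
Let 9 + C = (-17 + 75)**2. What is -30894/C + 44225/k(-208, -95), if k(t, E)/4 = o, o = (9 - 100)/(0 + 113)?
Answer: -16777606291/1221220 ≈ -13738.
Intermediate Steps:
o = -91/113 ≈ -0.80531
k(t, E) = -364/113 (k(t, E) = 4*(-91/113) = -364/113)
C = 3355 (C = -9 + (-17 + 75)**2 = -9 + 58**2 = -9 + 3364 = 3355)
-30894/C + 44225/k(-208, -95) = -30894/3355 + 44225/(-364/113) = -30894*1/3355 + 44225*(-113/364) = -30894/3355 - 4997425/364 = -16777606291/1221220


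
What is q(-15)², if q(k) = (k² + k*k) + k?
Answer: 189225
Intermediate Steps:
q(k) = k + 2*k² (q(k) = (k² + k²) + k = 2*k² + k = k + 2*k²)
q(-15)² = (-15*(1 + 2*(-15)))² = (-15*(1 - 30))² = (-15*(-29))² = 435² = 189225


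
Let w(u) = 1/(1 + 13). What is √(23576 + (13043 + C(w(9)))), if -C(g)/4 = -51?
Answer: √36823 ≈ 191.89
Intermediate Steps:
w(u) = 1/14
C(g) = 204 (C(g) = -4*(-51) = 204)
√(23576 + (13043 + C(w(9)))) = √(23576 + (13043 + 204)) = √(23576 + 13247) = √36823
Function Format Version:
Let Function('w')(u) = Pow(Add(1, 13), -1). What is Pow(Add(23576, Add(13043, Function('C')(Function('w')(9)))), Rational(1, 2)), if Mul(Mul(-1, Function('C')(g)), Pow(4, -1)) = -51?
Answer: Pow(36823, Rational(1, 2)) ≈ 191.89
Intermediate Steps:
Function('w')(u) = Rational(1, 14) (Function('w')(u) = Pow(14, -1) = Rational(1, 14))
Function('C')(g) = 204 (Function('C')(g) = Mul(-4, -51) = 204)
Pow(Add(23576, Add(13043, Function('C')(Function('w')(9)))), Rational(1, 2)) = Pow(Add(23576, Add(13043, 204)), Rational(1, 2)) = Pow(Add(23576, 13247), Rational(1, 2)) = Pow(36823, Rational(1, 2))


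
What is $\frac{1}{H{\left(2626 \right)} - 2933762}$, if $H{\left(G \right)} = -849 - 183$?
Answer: $- \frac{1}{2934794} \approx -3.4074 \cdot 10^{-7}$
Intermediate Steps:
$H{\left(G \right)} = -1032$ ($H{\left(G \right)} = -849 - 183 = -1032$)
$\frac{1}{H{\left(2626 \right)} - 2933762} = \frac{1}{-1032 - 2933762} = \frac{1}{-2934794} = - \frac{1}{2934794}$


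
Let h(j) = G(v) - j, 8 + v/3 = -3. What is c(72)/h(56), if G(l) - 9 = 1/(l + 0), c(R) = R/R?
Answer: -33/1552 ≈ -0.021263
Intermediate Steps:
v = -33 (v = -24 + 3*(-3) = -24 - 9 = -33)
c(R) = 1
G(l) = 9 + 1/l (G(l) = 9 + 1/(l + 0) = 9 + 1/l)
h(j) = 296/33 - j (h(j) = (9 + 1/(-33)) - j = (9 - 1/33) - j = 296/33 - j)
c(72)/h(56) = 1/(296/33 - 1*56) = 1/(296/33 - 56) = 1/(-1552/33) = 1*(-33/1552) = -33/1552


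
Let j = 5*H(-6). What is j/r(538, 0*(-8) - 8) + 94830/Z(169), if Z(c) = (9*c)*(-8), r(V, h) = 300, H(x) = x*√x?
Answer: -15805/2028 - I*√6/10 ≈ -7.7934 - 0.24495*I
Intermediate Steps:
H(x) = x^(3/2)
j = -30*I*√6 (j = 5*(-6)^(3/2) = 5*(-6*I*√6) = -30*I*√6 ≈ -73.485*I)
Z(c) = -72*c
j/r(538, 0*(-8) - 8) + 94830/Z(169) = -30*I*√6/300 + 94830/((-72*169)) = -30*I*√6*(1/300) + 94830/(-12168) = -I*√6/10 + 94830*(-1/12168) = -I*√6/10 - 15805/2028 = -15805/2028 - I*√6/10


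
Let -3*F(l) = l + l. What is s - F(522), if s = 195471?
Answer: 195819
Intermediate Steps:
F(l) = -2*l/3 (F(l) = -(l + l)/3 = -2*l/3)
s - F(522) = 195471 - (-2)*522/3 = 195471 - 1*(-348) = 195471 + 348 = 195819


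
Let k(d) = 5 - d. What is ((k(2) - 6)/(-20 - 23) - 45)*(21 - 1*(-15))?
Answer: -69552/43 ≈ -1617.5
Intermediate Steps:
((k(2) - 6)/(-20 - 23) - 45)*(21 - 1*(-15)) = (((5 - 1*2) - 6)/(-20 - 23) - 45)*(21 - 1*(-15)) = (((5 - 2) - 6)/(-43) - 45)*(21 + 15) = ((3 - 6)*(-1/43) - 45)*36 = (-3*(-1/43) - 45)*36 = (3/43 - 45)*36 = -1932/43*36 = -69552/43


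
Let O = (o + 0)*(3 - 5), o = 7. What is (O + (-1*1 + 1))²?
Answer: 196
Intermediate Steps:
O = -14 (O = (7 + 0)*(3 - 5) = 7*(-2) = -14)
(O + (-1*1 + 1))² = (-14 + (-1*1 + 1))² = (-14 + (-1 + 1))² = (-14 + 0)² = (-14)² = 196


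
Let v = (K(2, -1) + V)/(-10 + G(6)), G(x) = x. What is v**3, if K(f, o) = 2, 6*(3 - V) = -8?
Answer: -6859/1728 ≈ -3.9693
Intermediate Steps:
V = 13/3 (V = 3 - 1/6*(-8) = 3 + 4/3 = 13/3 ≈ 4.3333)
v = -19/12 (v = (2 + 13/3)/(-10 + 6) = (19/3)/(-4) = (19/3)*(-1/4) = -19/12 ≈ -1.5833)
v**3 = (-19/12)**3 = -6859/1728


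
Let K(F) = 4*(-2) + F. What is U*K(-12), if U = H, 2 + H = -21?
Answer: 460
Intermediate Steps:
H = -23 (H = -2 - 21 = -23)
K(F) = -8 + F
U = -23
U*K(-12) = -23*(-8 - 12) = -23*(-20) = 460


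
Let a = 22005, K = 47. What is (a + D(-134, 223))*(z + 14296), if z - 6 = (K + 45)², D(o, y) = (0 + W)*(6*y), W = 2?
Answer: 561887646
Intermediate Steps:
D(o, y) = 12*y (D(o, y) = (0 + 2)*(6*y) = 2*(6*y) = 12*y)
z = 8470 (z = 6 + (47 + 45)² = 6 + 92² = 6 + 8464 = 8470)
(a + D(-134, 223))*(z + 14296) = (22005 + 12*223)*(8470 + 14296) = (22005 + 2676)*22766 = 24681*22766 = 561887646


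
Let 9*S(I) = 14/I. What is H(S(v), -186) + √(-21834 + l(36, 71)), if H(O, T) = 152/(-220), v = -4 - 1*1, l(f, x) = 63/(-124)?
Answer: -38/55 + 3*I*√9325761/62 ≈ -0.69091 + 147.77*I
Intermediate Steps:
l(f, x) = -63/124 (l(f, x) = 63*(-1/124) = -63/124)
v = -5 (v = -4 - 1 = -5)
S(I) = 14/(9*I) (S(I) = (14/I)/9 = 14/(9*I))
H(O, T) = -38/55 (H(O, T) = 152*(-1/220) = -38/55)
H(S(v), -186) + √(-21834 + l(36, 71)) = -38/55 + √(-21834 - 63/124) = -38/55 + √(-2707479/124) = -38/55 + 3*I*√9325761/62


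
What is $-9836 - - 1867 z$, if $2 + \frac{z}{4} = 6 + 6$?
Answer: $64844$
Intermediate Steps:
$z = 40$ ($z = -8 + 4 \left(6 + 6\right) = -8 + 4 \cdot 12 = -8 + 48 = 40$)
$-9836 - - 1867 z = -9836 - \left(-1867\right) 40 = -9836 - -74680 = -9836 + 74680 = 64844$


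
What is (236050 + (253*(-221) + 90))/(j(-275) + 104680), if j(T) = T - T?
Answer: 180227/104680 ≈ 1.7217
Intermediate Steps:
j(T) = 0
(236050 + (253*(-221) + 90))/(j(-275) + 104680) = (236050 + (253*(-221) + 90))/(0 + 104680) = (236050 + (-55913 + 90))/104680 = (236050 - 55823)*(1/104680) = 180227*(1/104680) = 180227/104680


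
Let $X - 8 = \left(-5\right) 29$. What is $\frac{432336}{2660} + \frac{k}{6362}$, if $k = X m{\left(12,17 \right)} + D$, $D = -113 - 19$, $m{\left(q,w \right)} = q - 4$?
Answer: $\frac{343406894}{2115365} \approx 162.34$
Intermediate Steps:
$X = -137$ ($X = 8 - 145 = -137$)
$m{\left(q,w \right)} = -4 + q$ ($m{\left(q,w \right)} = q - 4 = -4 + q$)
$D = -132$
$k = -1228$ ($k = - 137 \left(-4 + 12\right) - 132 = \left(-137\right) 8 - 132 = -1096 - 132 = -1228$)
$\frac{432336}{2660} + \frac{k}{6362} = \frac{432336}{2660} - \frac{1228}{6362} = 432336 \cdot \frac{1}{2660} - \frac{614}{3181} = \frac{108084}{665} - \frac{614}{3181} = \frac{343406894}{2115365}$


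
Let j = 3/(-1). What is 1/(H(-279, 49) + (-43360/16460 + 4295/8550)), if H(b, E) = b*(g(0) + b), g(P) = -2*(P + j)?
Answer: 1407330/107189103787 ≈ 1.3129e-5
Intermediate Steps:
j = -3 (j = 3*(-1) = -3)
g(P) = 6 - 2*P (g(P) = -2*(P - 3) = -2*(-3 + P) = 6 - 2*P)
H(b, E) = b*(6 + b) (H(b, E) = b*((6 - 2*0) + b) = b*((6 + 0) + b) = b*(6 + b))
1/(H(-279, 49) + (-43360/16460 + 4295/8550)) = 1/(-279*(6 - 279) + (-43360/16460 + 4295/8550)) = 1/(-279*(-273) + (-43360*1/16460 + 4295*(1/8550))) = 1/(76167 + (-2168/823 + 859/1710)) = 1/(76167 - 3000323/1407330) = 1/(107189103787/1407330) = 1407330/107189103787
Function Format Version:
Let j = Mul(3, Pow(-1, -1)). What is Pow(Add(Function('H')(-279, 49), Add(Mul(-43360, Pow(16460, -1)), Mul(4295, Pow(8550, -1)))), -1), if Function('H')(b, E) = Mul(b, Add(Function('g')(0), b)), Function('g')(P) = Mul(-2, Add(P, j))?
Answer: Rational(1407330, 107189103787) ≈ 1.3129e-5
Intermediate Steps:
j = -3 (j = Mul(3, -1) = -3)
Function('g')(P) = Add(6, Mul(-2, P)) (Function('g')(P) = Mul(-2, Add(P, -3)) = Mul(-2, Add(-3, P)) = Add(6, Mul(-2, P)))
Function('H')(b, E) = Mul(b, Add(6, b)) (Function('H')(b, E) = Mul(b, Add(Add(6, Mul(-2, 0)), b)) = Mul(b, Add(Add(6, 0), b)) = Mul(b, Add(6, b)))
Pow(Add(Function('H')(-279, 49), Add(Mul(-43360, Pow(16460, -1)), Mul(4295, Pow(8550, -1)))), -1) = Pow(Add(Mul(-279, Add(6, -279)), Add(Mul(-43360, Pow(16460, -1)), Mul(4295, Pow(8550, -1)))), -1) = Pow(Add(Mul(-279, -273), Add(Mul(-43360, Rational(1, 16460)), Mul(4295, Rational(1, 8550)))), -1) = Pow(Add(76167, Add(Rational(-2168, 823), Rational(859, 1710))), -1) = Pow(Add(76167, Rational(-3000323, 1407330)), -1) = Pow(Rational(107189103787, 1407330), -1) = Rational(1407330, 107189103787)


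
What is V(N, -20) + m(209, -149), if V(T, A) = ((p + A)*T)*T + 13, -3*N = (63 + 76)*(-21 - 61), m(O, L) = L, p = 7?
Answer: -1688888476/9 ≈ -1.8765e+8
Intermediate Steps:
N = 11398/3 (N = -(63 + 76)*(-21 - 61)/3 = -139*(-82)/3 = -⅓*(-11398) = 11398/3 ≈ 3799.3)
V(T, A) = 13 + T²*(7 + A) (V(T, A) = ((7 + A)*T)*T + 13 = (T*(7 + A))*T + 13 = T²*(7 + A) + 13 = 13 + T²*(7 + A))
V(N, -20) + m(209, -149) = (13 + 7*(11398/3)² - 20*(11398/3)²) - 149 = (13 + 7*(129914404/9) - 20*129914404/9) - 149 = (13 + 909400828/9 - 2598288080/9) - 149 = -1688887135/9 - 149 = -1688888476/9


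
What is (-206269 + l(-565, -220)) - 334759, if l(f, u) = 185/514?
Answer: -278088207/514 ≈ -5.4103e+5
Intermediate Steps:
l(f, u) = 185/514 (l(f, u) = 185*(1/514) = 185/514)
(-206269 + l(-565, -220)) - 334759 = (-206269 + 185/514) - 334759 = -106022081/514 - 334759 = -278088207/514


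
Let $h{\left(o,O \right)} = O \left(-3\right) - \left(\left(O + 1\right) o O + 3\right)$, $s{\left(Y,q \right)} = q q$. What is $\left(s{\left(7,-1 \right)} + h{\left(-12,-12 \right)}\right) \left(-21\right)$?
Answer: $-33978$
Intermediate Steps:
$s{\left(Y,q \right)} = q^{2}$
$h{\left(o,O \right)} = -3 - 3 O - O o \left(1 + O\right)$ ($h{\left(o,O \right)} = - 3 O - \left(\left(1 + O\right) o O + 3\right) = - 3 O - \left(o \left(1 + O\right) O + 3\right) = - 3 O - \left(O o \left(1 + O\right) + 3\right) = - 3 O - \left(3 + O o \left(1 + O\right)\right) = -3 - 3 O - O o \left(1 + O\right)$)
$\left(s{\left(7,-1 \right)} + h{\left(-12,-12 \right)}\right) \left(-21\right) = \left(\left(-1\right)^{2} - \left(-33 - 1728 + 144\right)\right) \left(-21\right) = \left(1 - \left(111 - 1728\right)\right) \left(-21\right) = \left(1 + \left(-3 + 36 - 144 + 1728\right)\right) \left(-21\right) = \left(1 + 1617\right) \left(-21\right) = 1618 \left(-21\right) = -33978$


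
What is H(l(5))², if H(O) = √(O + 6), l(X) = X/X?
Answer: 7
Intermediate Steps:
l(X) = 1
H(O) = √(6 + O)
H(l(5))² = (√(6 + 1))² = (√7)² = 7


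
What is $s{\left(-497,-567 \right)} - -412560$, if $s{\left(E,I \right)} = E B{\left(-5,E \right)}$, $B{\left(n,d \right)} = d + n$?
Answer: $662054$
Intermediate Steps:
$s{\left(E,I \right)} = E \left(-5 + E\right)$ ($s{\left(E,I \right)} = E \left(E - 5\right) = E \left(-5 + E\right)$)
$s{\left(-497,-567 \right)} - -412560 = - 497 \left(-5 - 497\right) - -412560 = \left(-497\right) \left(-502\right) + 412560 = 249494 + 412560 = 662054$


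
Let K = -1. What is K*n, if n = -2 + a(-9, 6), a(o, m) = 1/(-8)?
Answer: 17/8 ≈ 2.1250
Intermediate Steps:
a(o, m) = -⅛
n = -17/8 (n = -2 - ⅛ = -17/8 ≈ -2.1250)
K*n = -1*(-17/8) = 17/8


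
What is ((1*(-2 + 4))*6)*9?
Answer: 108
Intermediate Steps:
((1*(-2 + 4))*6)*9 = ((1*2)*6)*9 = (2*6)*9 = 12*9 = 108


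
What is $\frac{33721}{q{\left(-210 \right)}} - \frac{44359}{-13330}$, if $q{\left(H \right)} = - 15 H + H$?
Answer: $\frac{57991639}{3919020} \approx 14.797$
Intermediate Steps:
$q{\left(H \right)} = - 14 H$
$\frac{33721}{q{\left(-210 \right)}} - \frac{44359}{-13330} = \frac{33721}{\left(-14\right) \left(-210\right)} - \frac{44359}{-13330} = \frac{33721}{2940} - - \frac{44359}{13330} = 33721 \cdot \frac{1}{2940} + \frac{44359}{13330} = \frac{33721}{2940} + \frac{44359}{13330} = \frac{57991639}{3919020}$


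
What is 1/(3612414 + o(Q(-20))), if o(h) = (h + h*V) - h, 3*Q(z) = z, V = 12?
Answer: 1/3612334 ≈ 2.7683e-7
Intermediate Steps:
Q(z) = z/3
o(h) = 12*h (o(h) = (h + h*12) - h = (h + 12*h) - h = 13*h - h = 12*h)
1/(3612414 + o(Q(-20))) = 1/(3612414 + 12*((⅓)*(-20))) = 1/(3612414 + 12*(-20/3)) = 1/(3612414 - 80) = 1/3612334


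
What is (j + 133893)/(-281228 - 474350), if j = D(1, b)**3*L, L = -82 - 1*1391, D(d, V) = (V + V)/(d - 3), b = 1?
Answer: -67683/377789 ≈ -0.17916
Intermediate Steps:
D(d, V) = 2*V/(-3 + d) (D(d, V) = (2*V)/(-3 + d) = 2*V/(-3 + d))
L = -1473 (L = -82 - 1391 = -1473)
j = 1473 (j = (2*1/(-3 + 1))**3*(-1473) = (2*1/(-2))**3*(-1473) = (2*1*(-1/2))**3*(-1473) = (-1)**3*(-1473) = -1*(-1473) = 1473)
(j + 133893)/(-281228 - 474350) = (1473 + 133893)/(-281228 - 474350) = 135366/(-755578) = 135366*(-1/755578) = -67683/377789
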